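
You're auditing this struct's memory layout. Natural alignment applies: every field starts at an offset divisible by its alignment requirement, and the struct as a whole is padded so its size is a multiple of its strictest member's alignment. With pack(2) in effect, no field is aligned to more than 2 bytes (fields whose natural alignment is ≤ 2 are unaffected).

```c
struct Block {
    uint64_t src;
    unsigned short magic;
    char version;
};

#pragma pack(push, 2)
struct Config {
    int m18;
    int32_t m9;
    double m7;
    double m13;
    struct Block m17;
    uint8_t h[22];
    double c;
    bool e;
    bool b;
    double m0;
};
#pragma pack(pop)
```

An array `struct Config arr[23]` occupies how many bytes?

1840

Block: 0..8  src  (8B, 8-aligned); 8..10  magic  (2B, 2-aligned); 10..11  version  (1B, 1-aligned); 11..16  -- tail padding (5B); sizeof = 16, alignof = 8
0..4  m18  (4B, 2-aligned)
4..8  m9  (4B, 2-aligned)
8..16  m7  (8B, 2-aligned)
16..24  m13  (8B, 2-aligned)
24..40  m17  (16B, 2-aligned)
40..62  h  (22B, 1-aligned)
62..70  c  (8B, 2-aligned)
70..71  e  (1B, 1-aligned)
71..72  b  (1B, 1-aligned)
72..80  m0  (8B, 2-aligned)
sizeof = 80, alignof = 2
array of 23: 23 × 80 = 1840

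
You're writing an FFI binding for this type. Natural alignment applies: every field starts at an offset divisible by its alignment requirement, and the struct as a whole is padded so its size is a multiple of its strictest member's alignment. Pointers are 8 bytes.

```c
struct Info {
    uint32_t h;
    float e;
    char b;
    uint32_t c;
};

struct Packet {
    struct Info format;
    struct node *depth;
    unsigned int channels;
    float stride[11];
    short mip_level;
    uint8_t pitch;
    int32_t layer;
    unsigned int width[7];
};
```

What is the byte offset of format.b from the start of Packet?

8

Info: 0..4  h  (4B, 4-aligned); 4..8  e  (4B, 4-aligned); 8..9  b  (1B, 1-aligned); 9..12  -- padding (3B); 12..16  c  (4B, 4-aligned); sizeof = 16, alignof = 4
0..16  format  (16B, 4-aligned)
within Info: b at 8
0 + 8 = 8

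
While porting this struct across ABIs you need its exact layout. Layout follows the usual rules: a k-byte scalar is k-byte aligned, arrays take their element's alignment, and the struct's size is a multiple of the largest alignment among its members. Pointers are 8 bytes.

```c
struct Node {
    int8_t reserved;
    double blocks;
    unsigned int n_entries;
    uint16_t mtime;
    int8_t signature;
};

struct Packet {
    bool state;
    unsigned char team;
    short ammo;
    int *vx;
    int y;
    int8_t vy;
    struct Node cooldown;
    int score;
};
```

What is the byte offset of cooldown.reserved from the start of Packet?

Node: @0: reserved [1B, align 1] → 1; +7 pad (align 8); @8: blocks [8B, align 8] → 16; @16: n_entries [4B, align 4] → 20; @20: mtime [2B, align 2] → 22; @22: signature [1B, align 1] → 23; +1 tail pad (align 8); size 24, align 8
@0: state [1B, align 1] → 1
@1: team [1B, align 1] → 2
@2: ammo [2B, align 2] → 4
+4 pad (align 8)
@8: vx [8B, align 8] → 16
@16: y [4B, align 4] → 20
@20: vy [1B, align 1] → 21
+3 pad (align 8)
@24: cooldown [24B, align 8] → 48
within Node: reserved at 0
24 + 0 = 24

24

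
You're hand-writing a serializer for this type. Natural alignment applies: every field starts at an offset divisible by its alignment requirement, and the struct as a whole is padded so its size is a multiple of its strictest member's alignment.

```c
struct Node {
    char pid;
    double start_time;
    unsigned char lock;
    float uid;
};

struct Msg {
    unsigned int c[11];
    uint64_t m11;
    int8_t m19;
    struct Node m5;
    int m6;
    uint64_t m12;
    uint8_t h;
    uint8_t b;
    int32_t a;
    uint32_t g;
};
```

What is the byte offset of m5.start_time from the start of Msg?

Node: @0: pid [1B, align 1] → 1; +7 pad (align 8); @8: start_time [8B, align 8] → 16; @16: lock [1B, align 1] → 17; +3 pad (align 4); @20: uid [4B, align 4] → 24; size 24, align 8
@0: c [44B, align 4] → 44
+4 pad (align 8)
@48: m11 [8B, align 8] → 56
@56: m19 [1B, align 1] → 57
+7 pad (align 8)
@64: m5 [24B, align 8] → 88
within Node: start_time at 8
64 + 8 = 72

72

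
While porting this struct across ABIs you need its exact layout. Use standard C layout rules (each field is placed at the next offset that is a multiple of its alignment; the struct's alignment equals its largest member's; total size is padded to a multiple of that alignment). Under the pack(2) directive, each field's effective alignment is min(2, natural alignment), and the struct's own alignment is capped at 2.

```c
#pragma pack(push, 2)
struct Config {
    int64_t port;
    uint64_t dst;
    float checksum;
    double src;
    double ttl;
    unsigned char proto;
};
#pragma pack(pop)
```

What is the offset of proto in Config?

0..8  port  (8B, 2-aligned)
8..16  dst  (8B, 2-aligned)
16..20  checksum  (4B, 2-aligned)
20..28  src  (8B, 2-aligned)
28..36  ttl  (8B, 2-aligned)
36..37  proto  (1B, 1-aligned)

36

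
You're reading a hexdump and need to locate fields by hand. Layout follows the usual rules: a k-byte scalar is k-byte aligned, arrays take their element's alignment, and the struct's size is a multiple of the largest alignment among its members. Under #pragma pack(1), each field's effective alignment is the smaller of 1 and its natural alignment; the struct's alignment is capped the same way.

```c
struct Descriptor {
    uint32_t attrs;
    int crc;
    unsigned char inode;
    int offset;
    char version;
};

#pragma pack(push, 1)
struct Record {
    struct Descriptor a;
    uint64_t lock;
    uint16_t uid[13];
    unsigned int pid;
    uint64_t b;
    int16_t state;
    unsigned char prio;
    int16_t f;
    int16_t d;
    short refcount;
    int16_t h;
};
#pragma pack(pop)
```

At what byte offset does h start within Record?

Descriptor: @0: attrs [4B, align 4] → 4; @4: crc [4B, align 4] → 8; @8: inode [1B, align 1] → 9; +3 pad (align 4); @12: offset [4B, align 4] → 16; @16: version [1B, align 1] → 17; +3 tail pad (align 4); size 20, align 4
@0: a [20B, align 1] → 20
@20: lock [8B, align 1] → 28
@28: uid [26B, align 1] → 54
@54: pid [4B, align 1] → 58
@58: b [8B, align 1] → 66
@66: state [2B, align 1] → 68
@68: prio [1B, align 1] → 69
@69: f [2B, align 1] → 71
@71: d [2B, align 1] → 73
@73: refcount [2B, align 1] → 75
@75: h [2B, align 1] → 77

75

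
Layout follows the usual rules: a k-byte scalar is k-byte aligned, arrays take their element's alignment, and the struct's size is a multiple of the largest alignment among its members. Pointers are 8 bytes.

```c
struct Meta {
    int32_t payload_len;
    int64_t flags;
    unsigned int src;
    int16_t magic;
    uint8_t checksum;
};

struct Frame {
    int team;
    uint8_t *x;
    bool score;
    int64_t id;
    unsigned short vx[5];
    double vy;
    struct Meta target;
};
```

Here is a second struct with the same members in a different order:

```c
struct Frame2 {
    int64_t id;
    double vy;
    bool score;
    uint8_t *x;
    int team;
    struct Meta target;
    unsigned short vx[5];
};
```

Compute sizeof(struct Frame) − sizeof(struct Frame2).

0

Meta: 0..4  payload_len  (4B, 4-aligned); 4..8  -- padding (4B); 8..16  flags  (8B, 8-aligned); 16..20  src  (4B, 4-aligned); 20..22  magic  (2B, 2-aligned); 22..23  checksum  (1B, 1-aligned); 23..24  -- tail padding (1B); sizeof = 24, alignof = 8
0..4  team  (4B, 4-aligned)
4..8  -- padding (4B)
8..16  x  (8B, 8-aligned)
16..17  score  (1B, 1-aligned)
17..24  -- padding (7B)
24..32  id  (8B, 8-aligned)
32..42  vx  (10B, 2-aligned)
42..48  -- padding (6B)
48..56  vy  (8B, 8-aligned)
56..80  target  (24B, 8-aligned)
sizeof = 80, alignof = 8
— Frame2 —
0..8  id  (8B, 8-aligned)
8..16  vy  (8B, 8-aligned)
16..17  score  (1B, 1-aligned)
17..24  -- padding (7B)
24..32  x  (8B, 8-aligned)
32..36  team  (4B, 4-aligned)
36..40  -- padding (4B)
40..64  target  (24B, 8-aligned)
64..74  vx  (10B, 2-aligned)
74..80  -- tail padding (6B)
sizeof = 80, alignof = 8
80 − 80 = 0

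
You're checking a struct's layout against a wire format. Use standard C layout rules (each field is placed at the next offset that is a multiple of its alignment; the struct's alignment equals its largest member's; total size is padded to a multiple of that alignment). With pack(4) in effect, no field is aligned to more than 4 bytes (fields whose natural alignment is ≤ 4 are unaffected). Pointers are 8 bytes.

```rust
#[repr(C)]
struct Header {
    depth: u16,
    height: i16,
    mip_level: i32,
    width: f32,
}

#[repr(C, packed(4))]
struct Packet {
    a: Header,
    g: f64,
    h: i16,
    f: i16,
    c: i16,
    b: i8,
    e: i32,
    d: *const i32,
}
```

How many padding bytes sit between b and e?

Header: 0..2  depth  (2B, 2-aligned); 2..4  height  (2B, 2-aligned); 4..8  mip_level  (4B, 4-aligned); 8..12  width  (4B, 4-aligned); sizeof = 12, alignof = 4
0..12  a  (12B, 4-aligned)
12..20  g  (8B, 4-aligned)
20..22  h  (2B, 2-aligned)
22..24  f  (2B, 2-aligned)
24..26  c  (2B, 2-aligned)
26..27  b  (1B, 1-aligned)
27..28  -- padding (1B)
28..32  e  (4B, 4-aligned)

1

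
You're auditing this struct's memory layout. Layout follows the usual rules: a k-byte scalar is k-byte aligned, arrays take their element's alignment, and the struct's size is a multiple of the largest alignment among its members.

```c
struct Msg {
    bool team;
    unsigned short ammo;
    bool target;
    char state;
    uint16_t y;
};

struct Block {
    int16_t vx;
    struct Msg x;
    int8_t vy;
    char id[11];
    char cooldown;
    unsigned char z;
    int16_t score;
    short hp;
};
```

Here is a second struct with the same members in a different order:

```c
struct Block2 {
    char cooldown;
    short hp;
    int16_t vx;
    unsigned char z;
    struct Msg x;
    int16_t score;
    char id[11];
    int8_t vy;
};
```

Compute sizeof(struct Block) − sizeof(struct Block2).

Msg: @0: team [1B, align 1] → 1; +1 pad (align 2); @2: ammo [2B, align 2] → 4; @4: target [1B, align 1] → 5; @5: state [1B, align 1] → 6; @6: y [2B, align 2] → 8; size 8, align 2
@0: vx [2B, align 2] → 2
@2: x [8B, align 2] → 10
@10: vy [1B, align 1] → 11
@11: id [11B, align 1] → 22
@22: cooldown [1B, align 1] → 23
@23: z [1B, align 1] → 24
@24: score [2B, align 2] → 26
@26: hp [2B, align 2] → 28
size 28, align 2
— Block2 —
@0: cooldown [1B, align 1] → 1
+1 pad (align 2)
@2: hp [2B, align 2] → 4
@4: vx [2B, align 2] → 6
@6: z [1B, align 1] → 7
+1 pad (align 2)
@8: x [8B, align 2] → 16
@16: score [2B, align 2] → 18
@18: id [11B, align 1] → 29
@29: vy [1B, align 1] → 30
size 30, align 2
28 − 30 = -2

-2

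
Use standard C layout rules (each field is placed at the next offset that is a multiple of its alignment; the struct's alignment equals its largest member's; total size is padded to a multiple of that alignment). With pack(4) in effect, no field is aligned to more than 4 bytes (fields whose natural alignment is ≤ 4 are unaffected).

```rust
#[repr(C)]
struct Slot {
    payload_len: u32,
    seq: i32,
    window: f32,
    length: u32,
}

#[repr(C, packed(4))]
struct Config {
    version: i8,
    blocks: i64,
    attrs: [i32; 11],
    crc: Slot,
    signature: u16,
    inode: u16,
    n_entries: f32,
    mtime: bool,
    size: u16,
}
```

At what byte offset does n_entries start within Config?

Slot: 0..4  payload_len  (4B, 4-aligned); 4..8  seq  (4B, 4-aligned); 8..12  window  (4B, 4-aligned); 12..16  length  (4B, 4-aligned); sizeof = 16, alignof = 4
0..1  version  (1B, 1-aligned)
1..4  -- padding (3B)
4..12  blocks  (8B, 4-aligned)
12..56  attrs  (44B, 4-aligned)
56..72  crc  (16B, 4-aligned)
72..74  signature  (2B, 2-aligned)
74..76  inode  (2B, 2-aligned)
76..80  n_entries  (4B, 4-aligned)

76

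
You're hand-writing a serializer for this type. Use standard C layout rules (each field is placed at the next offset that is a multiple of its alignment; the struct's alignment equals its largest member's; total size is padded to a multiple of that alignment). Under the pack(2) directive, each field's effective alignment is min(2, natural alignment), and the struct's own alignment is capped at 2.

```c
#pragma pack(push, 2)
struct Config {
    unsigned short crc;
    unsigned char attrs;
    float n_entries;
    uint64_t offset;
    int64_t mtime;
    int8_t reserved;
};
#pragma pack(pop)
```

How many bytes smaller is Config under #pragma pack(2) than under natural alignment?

6

natural layout:
  crc at 0 (size 2, align 2) → ends 2
  attrs at 2 (size 1, align 1) → ends 3
  pad 1 to align 4 for n_entries
  n_entries at 4 (size 4, align 4) → ends 8
  offset at 8 (size 8, align 8) → ends 16
  mtime at 16 (size 8, align 8) → ends 24
  reserved at 24 (size 1, align 1) → ends 25
  tail pad 7 to reach multiple of 8
  total 32 bytes, alignment 8
packed(2) layout:
  crc at 0 (size 2, align 2) → ends 2
  attrs at 2 (size 1, align 1) → ends 3
  pad 1 to align 2 for n_entries
  n_entries at 4 (size 4, align 2) → ends 8
  offset at 8 (size 8, align 2) → ends 16
  mtime at 16 (size 8, align 2) → ends 24
  reserved at 24 (size 1, align 1) → ends 25
  tail pad 1 to reach multiple of 2
  total 26 bytes, alignment 2
32 − 26 = 6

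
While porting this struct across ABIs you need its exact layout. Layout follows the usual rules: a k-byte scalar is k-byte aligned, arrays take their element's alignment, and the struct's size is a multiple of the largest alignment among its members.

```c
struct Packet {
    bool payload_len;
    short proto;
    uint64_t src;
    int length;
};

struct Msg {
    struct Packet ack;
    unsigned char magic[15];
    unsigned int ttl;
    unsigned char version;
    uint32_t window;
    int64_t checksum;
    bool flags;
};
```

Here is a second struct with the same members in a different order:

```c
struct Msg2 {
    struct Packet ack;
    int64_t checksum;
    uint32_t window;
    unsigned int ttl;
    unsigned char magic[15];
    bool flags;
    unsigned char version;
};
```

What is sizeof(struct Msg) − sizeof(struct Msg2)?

8

Packet: @0: payload_len [1B, align 1] → 1; +1 pad (align 2); @2: proto [2B, align 2] → 4; +4 pad (align 8); @8: src [8B, align 8] → 16; @16: length [4B, align 4] → 20; +4 tail pad (align 8); size 24, align 8
@0: ack [24B, align 8] → 24
@24: magic [15B, align 1] → 39
+1 pad (align 4)
@40: ttl [4B, align 4] → 44
@44: version [1B, align 1] → 45
+3 pad (align 4)
@48: window [4B, align 4] → 52
+4 pad (align 8)
@56: checksum [8B, align 8] → 64
@64: flags [1B, align 1] → 65
+7 tail pad (align 8)
size 72, align 8
— Msg2 —
@0: ack [24B, align 8] → 24
@24: checksum [8B, align 8] → 32
@32: window [4B, align 4] → 36
@36: ttl [4B, align 4] → 40
@40: magic [15B, align 1] → 55
@55: flags [1B, align 1] → 56
@56: version [1B, align 1] → 57
+7 tail pad (align 8)
size 64, align 8
72 − 64 = 8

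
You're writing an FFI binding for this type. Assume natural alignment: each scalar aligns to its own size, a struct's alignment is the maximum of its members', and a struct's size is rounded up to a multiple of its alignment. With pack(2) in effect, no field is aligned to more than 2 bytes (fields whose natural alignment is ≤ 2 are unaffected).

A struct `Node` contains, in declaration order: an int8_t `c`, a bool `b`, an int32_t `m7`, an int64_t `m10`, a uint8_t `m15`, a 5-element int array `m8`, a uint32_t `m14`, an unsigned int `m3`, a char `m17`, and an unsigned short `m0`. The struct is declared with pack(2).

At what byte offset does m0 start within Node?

46

c at 0 (size 1, align 1) → ends 1
b at 1 (size 1, align 1) → ends 2
m7 at 2 (size 4, align 2) → ends 6
m10 at 6 (size 8, align 2) → ends 14
m15 at 14 (size 1, align 1) → ends 15
pad 1 to align 2 for m8
m8 at 16 (size 20, align 2) → ends 36
m14 at 36 (size 4, align 2) → ends 40
m3 at 40 (size 4, align 2) → ends 44
m17 at 44 (size 1, align 1) → ends 45
pad 1 to align 2 for m0
m0 at 46 (size 2, align 2) → ends 48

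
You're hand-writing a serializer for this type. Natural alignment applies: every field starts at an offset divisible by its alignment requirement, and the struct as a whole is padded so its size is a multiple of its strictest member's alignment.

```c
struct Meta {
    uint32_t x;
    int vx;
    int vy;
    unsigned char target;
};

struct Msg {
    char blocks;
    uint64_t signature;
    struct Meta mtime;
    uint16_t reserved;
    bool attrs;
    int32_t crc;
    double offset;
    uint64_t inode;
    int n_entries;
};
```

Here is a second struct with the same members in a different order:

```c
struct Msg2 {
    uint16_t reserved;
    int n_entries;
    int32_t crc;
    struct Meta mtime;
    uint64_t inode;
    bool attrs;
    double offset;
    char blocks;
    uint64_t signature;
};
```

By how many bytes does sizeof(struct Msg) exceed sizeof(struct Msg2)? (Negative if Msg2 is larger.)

Meta: 0..4  x  (4B, 4-aligned); 4..8  vx  (4B, 4-aligned); 8..12  vy  (4B, 4-aligned); 12..13  target  (1B, 1-aligned); 13..16  -- tail padding (3B); sizeof = 16, alignof = 4
0..1  blocks  (1B, 1-aligned)
1..8  -- padding (7B)
8..16  signature  (8B, 8-aligned)
16..32  mtime  (16B, 4-aligned)
32..34  reserved  (2B, 2-aligned)
34..35  attrs  (1B, 1-aligned)
35..36  -- padding (1B)
36..40  crc  (4B, 4-aligned)
40..48  offset  (8B, 8-aligned)
48..56  inode  (8B, 8-aligned)
56..60  n_entries  (4B, 4-aligned)
60..64  -- tail padding (4B)
sizeof = 64, alignof = 8
— Msg2 —
0..2  reserved  (2B, 2-aligned)
2..4  -- padding (2B)
4..8  n_entries  (4B, 4-aligned)
8..12  crc  (4B, 4-aligned)
12..28  mtime  (16B, 4-aligned)
28..32  -- padding (4B)
32..40  inode  (8B, 8-aligned)
40..41  attrs  (1B, 1-aligned)
41..48  -- padding (7B)
48..56  offset  (8B, 8-aligned)
56..57  blocks  (1B, 1-aligned)
57..64  -- padding (7B)
64..72  signature  (8B, 8-aligned)
sizeof = 72, alignof = 8
64 − 72 = -8

-8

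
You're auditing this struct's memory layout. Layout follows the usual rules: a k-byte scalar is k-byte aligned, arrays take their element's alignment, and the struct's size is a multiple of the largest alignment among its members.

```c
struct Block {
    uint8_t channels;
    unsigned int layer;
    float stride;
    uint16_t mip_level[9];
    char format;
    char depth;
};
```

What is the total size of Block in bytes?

0..1  channels  (1B, 1-aligned)
1..4  -- padding (3B)
4..8  layer  (4B, 4-aligned)
8..12  stride  (4B, 4-aligned)
12..30  mip_level  (18B, 2-aligned)
30..31  format  (1B, 1-aligned)
31..32  depth  (1B, 1-aligned)
sizeof = 32, alignof = 4

32 bytes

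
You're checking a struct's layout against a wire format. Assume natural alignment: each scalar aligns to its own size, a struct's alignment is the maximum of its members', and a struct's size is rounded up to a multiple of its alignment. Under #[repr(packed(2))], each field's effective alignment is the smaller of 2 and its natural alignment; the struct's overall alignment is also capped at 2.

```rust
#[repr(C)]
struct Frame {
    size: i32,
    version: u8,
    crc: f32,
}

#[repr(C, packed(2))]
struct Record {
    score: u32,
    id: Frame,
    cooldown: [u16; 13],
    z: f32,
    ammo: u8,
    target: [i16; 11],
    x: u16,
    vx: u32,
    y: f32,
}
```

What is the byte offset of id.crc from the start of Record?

12

Frame: size at 0 (size 4, align 4) → ends 4; version at 4 (size 1, align 1) → ends 5; pad 3 to align 4 for crc; crc at 8 (size 4, align 4) → ends 12; total 12 bytes, alignment 4
score at 0 (size 4, align 2) → ends 4
id at 4 (size 12, align 2) → ends 16
within Frame: crc at 8
4 + 8 = 12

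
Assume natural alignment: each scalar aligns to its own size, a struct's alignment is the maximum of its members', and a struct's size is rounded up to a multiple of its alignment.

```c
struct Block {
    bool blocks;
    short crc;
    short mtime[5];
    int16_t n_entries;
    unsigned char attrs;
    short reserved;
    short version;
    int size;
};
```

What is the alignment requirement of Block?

4

member alignments: blocks=1, crc=2, mtime=2, n_entries=2, attrs=1, reserved=2, version=2, size=4
max = 4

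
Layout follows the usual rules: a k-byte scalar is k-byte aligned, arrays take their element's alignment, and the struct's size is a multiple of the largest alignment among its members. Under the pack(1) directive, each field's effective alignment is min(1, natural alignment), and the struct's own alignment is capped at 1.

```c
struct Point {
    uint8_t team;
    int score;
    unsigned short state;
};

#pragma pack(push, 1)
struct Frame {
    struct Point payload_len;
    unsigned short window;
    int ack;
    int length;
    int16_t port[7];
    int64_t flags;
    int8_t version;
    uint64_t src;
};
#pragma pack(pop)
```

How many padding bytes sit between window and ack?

0

Point: team at 0 (size 1, align 1) → ends 1; pad 3 to align 4 for score; score at 4 (size 4, align 4) → ends 8; state at 8 (size 2, align 2) → ends 10; tail pad 2 to reach multiple of 4; total 12 bytes, alignment 4
payload_len at 0 (size 12, align 1) → ends 12
window at 12 (size 2, align 1) → ends 14
ack at 14 (size 4, align 1) → ends 18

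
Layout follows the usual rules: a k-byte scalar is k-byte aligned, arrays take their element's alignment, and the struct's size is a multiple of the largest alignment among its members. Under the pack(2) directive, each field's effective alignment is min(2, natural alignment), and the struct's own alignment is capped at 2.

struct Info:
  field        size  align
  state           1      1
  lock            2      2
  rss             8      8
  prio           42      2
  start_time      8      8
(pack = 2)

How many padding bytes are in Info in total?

@0: state [1B, align 1] → 1
+1 pad (align 2)
@2: lock [2B, align 2] → 4
@4: rss [8B, align 2] → 12
@12: prio [42B, align 2] → 54
@54: start_time [8B, align 2] → 62
size 62, align 2
data bytes 61, size 62 → padding 1

1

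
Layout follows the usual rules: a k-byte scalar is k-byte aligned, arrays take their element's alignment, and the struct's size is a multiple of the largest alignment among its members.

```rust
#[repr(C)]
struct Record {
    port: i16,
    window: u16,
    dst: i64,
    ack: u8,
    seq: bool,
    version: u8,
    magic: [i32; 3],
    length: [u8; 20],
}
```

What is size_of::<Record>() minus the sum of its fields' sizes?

0..2  port  (2B, 2-aligned)
2..4  window  (2B, 2-aligned)
4..8  -- padding (4B)
8..16  dst  (8B, 8-aligned)
16..17  ack  (1B, 1-aligned)
17..18  seq  (1B, 1-aligned)
18..19  version  (1B, 1-aligned)
19..20  -- padding (1B)
20..32  magic  (12B, 4-aligned)
32..52  length  (20B, 1-aligned)
52..56  -- tail padding (4B)
sizeof = 56, alignof = 8
data bytes 47, size 56 → padding 9

9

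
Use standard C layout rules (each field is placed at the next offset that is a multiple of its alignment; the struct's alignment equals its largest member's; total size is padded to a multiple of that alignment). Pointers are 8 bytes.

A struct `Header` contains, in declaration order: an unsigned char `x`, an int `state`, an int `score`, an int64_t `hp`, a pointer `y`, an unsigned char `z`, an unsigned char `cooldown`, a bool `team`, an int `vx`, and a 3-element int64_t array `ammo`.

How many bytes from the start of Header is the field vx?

@0: x [1B, align 1] → 1
+3 pad (align 4)
@4: state [4B, align 4] → 8
@8: score [4B, align 4] → 12
+4 pad (align 8)
@16: hp [8B, align 8] → 24
@24: y [8B, align 8] → 32
@32: z [1B, align 1] → 33
@33: cooldown [1B, align 1] → 34
@34: team [1B, align 1] → 35
+1 pad (align 4)
@36: vx [4B, align 4] → 40

36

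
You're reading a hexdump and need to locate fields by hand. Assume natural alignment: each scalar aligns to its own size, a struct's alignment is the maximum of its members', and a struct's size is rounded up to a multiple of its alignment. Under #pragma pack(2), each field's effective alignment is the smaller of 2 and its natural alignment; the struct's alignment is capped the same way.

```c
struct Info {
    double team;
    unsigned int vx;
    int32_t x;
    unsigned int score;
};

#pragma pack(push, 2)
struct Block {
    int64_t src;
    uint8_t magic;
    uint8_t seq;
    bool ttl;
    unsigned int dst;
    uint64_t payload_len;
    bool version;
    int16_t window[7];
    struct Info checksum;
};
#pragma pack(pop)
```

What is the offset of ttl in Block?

10

Info: team at 0 (size 8, align 8) → ends 8; vx at 8 (size 4, align 4) → ends 12; x at 12 (size 4, align 4) → ends 16; score at 16 (size 4, align 4) → ends 20; tail pad 4 to reach multiple of 8; total 24 bytes, alignment 8
src at 0 (size 8, align 2) → ends 8
magic at 8 (size 1, align 1) → ends 9
seq at 9 (size 1, align 1) → ends 10
ttl at 10 (size 1, align 1) → ends 11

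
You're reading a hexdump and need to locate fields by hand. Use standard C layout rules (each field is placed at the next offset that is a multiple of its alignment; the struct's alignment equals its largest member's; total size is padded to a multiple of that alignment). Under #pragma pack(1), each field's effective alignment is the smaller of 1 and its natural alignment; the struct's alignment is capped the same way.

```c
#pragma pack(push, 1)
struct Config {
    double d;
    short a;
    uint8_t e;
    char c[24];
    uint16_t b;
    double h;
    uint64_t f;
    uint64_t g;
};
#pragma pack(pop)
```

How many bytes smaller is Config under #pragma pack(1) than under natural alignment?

3

natural layout:
  d at 0 (size 8, align 8) → ends 8
  a at 8 (size 2, align 2) → ends 10
  e at 10 (size 1, align 1) → ends 11
  c at 11 (size 24, align 1) → ends 35
  pad 1 to align 2 for b
  b at 36 (size 2, align 2) → ends 38
  pad 2 to align 8 for h
  h at 40 (size 8, align 8) → ends 48
  f at 48 (size 8, align 8) → ends 56
  g at 56 (size 8, align 8) → ends 64
  total 64 bytes, alignment 8
packed(1) layout:
  d at 0 (size 8, align 1) → ends 8
  a at 8 (size 2, align 1) → ends 10
  e at 10 (size 1, align 1) → ends 11
  c at 11 (size 24, align 1) → ends 35
  b at 35 (size 2, align 1) → ends 37
  h at 37 (size 8, align 1) → ends 45
  f at 45 (size 8, align 1) → ends 53
  g at 53 (size 8, align 1) → ends 61
  total 61 bytes, alignment 1
64 − 61 = 3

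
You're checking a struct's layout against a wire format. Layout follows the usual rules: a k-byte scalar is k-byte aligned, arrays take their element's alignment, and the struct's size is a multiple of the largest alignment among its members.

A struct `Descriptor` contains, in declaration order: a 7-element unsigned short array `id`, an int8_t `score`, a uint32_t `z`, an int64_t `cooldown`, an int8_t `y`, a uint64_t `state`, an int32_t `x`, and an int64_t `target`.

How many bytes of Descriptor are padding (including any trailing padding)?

16

id at 0 (size 14, align 2) → ends 14
score at 14 (size 1, align 1) → ends 15
pad 1 to align 4 for z
z at 16 (size 4, align 4) → ends 20
pad 4 to align 8 for cooldown
cooldown at 24 (size 8, align 8) → ends 32
y at 32 (size 1, align 1) → ends 33
pad 7 to align 8 for state
state at 40 (size 8, align 8) → ends 48
x at 48 (size 4, align 4) → ends 52
pad 4 to align 8 for target
target at 56 (size 8, align 8) → ends 64
total 64 bytes, alignment 8
data bytes 48, size 64 → padding 16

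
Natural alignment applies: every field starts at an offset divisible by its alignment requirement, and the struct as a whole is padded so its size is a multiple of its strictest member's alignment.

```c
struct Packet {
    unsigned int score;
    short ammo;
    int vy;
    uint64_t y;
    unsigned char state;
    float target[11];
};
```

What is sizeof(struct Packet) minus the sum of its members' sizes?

9

@0: score [4B, align 4] → 4
@4: ammo [2B, align 2] → 6
+2 pad (align 4)
@8: vy [4B, align 4] → 12
+4 pad (align 8)
@16: y [8B, align 8] → 24
@24: state [1B, align 1] → 25
+3 pad (align 4)
@28: target [44B, align 4] → 72
size 72, align 8
data bytes 63, size 72 → padding 9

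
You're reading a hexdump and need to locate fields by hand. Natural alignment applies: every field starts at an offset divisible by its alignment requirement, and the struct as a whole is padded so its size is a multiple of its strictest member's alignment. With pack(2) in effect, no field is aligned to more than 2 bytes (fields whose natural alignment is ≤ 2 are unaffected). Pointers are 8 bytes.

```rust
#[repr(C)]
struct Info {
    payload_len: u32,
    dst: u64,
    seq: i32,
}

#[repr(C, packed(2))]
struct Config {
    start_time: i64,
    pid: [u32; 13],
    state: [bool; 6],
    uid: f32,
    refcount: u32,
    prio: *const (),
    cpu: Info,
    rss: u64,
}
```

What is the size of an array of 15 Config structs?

Info: payload_len at 0 (size 4, align 4) → ends 4; pad 4 to align 8 for dst; dst at 8 (size 8, align 8) → ends 16; seq at 16 (size 4, align 4) → ends 20; tail pad 4 to reach multiple of 8; total 24 bytes, alignment 8
start_time at 0 (size 8, align 2) → ends 8
pid at 8 (size 52, align 2) → ends 60
state at 60 (size 6, align 1) → ends 66
uid at 66 (size 4, align 2) → ends 70
refcount at 70 (size 4, align 2) → ends 74
prio at 74 (size 8, align 2) → ends 82
cpu at 82 (size 24, align 2) → ends 106
rss at 106 (size 8, align 2) → ends 114
total 114 bytes, alignment 2
array of 15: 15 × 114 = 1710

1710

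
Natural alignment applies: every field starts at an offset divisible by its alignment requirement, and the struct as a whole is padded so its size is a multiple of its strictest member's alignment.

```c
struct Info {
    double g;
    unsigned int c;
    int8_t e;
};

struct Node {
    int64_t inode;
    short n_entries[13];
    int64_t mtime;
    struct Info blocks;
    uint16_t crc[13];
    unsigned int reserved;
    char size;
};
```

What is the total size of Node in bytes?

104 bytes

Info: 0..8  g  (8B, 8-aligned); 8..12  c  (4B, 4-aligned); 12..13  e  (1B, 1-aligned); 13..16  -- tail padding (3B); sizeof = 16, alignof = 8
0..8  inode  (8B, 8-aligned)
8..34  n_entries  (26B, 2-aligned)
34..40  -- padding (6B)
40..48  mtime  (8B, 8-aligned)
48..64  blocks  (16B, 8-aligned)
64..90  crc  (26B, 2-aligned)
90..92  -- padding (2B)
92..96  reserved  (4B, 4-aligned)
96..97  size  (1B, 1-aligned)
97..104  -- tail padding (7B)
sizeof = 104, alignof = 8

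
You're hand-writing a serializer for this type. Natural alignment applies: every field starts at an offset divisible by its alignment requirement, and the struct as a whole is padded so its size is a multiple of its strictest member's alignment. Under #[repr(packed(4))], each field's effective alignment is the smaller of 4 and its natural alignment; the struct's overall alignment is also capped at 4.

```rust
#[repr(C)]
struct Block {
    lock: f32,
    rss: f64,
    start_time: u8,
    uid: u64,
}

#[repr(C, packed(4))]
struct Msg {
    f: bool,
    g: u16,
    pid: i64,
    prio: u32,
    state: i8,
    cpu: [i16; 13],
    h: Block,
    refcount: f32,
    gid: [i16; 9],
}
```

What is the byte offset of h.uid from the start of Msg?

68

Block: lock at 0 (size 4, align 4) → ends 4; pad 4 to align 8 for rss; rss at 8 (size 8, align 8) → ends 16; start_time at 16 (size 1, align 1) → ends 17; pad 7 to align 8 for uid; uid at 24 (size 8, align 8) → ends 32; total 32 bytes, alignment 8
f at 0 (size 1, align 1) → ends 1
pad 1 to align 2 for g
g at 2 (size 2, align 2) → ends 4
pid at 4 (size 8, align 4) → ends 12
prio at 12 (size 4, align 4) → ends 16
state at 16 (size 1, align 1) → ends 17
pad 1 to align 2 for cpu
cpu at 18 (size 26, align 2) → ends 44
h at 44 (size 32, align 4) → ends 76
within Block: uid at 24
44 + 24 = 68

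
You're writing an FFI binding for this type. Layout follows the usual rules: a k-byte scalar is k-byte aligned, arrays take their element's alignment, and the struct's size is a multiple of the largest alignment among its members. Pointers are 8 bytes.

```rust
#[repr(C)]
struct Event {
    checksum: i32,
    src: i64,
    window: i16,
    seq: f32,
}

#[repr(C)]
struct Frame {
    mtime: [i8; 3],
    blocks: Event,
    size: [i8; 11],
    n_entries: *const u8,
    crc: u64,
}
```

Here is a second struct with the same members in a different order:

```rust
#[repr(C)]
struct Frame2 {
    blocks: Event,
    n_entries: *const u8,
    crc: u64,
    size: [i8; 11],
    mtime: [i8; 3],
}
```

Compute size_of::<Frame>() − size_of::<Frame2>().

Event: @0: checksum [4B, align 4] → 4; +4 pad (align 8); @8: src [8B, align 8] → 16; @16: window [2B, align 2] → 18; +2 pad (align 4); @20: seq [4B, align 4] → 24; size 24, align 8
@0: mtime [3B, align 1] → 3
+5 pad (align 8)
@8: blocks [24B, align 8] → 32
@32: size [11B, align 1] → 43
+5 pad (align 8)
@48: n_entries [8B, align 8] → 56
@56: crc [8B, align 8] → 64
size 64, align 8
— Frame2 —
@0: blocks [24B, align 8] → 24
@24: n_entries [8B, align 8] → 32
@32: crc [8B, align 8] → 40
@40: size [11B, align 1] → 51
@51: mtime [3B, align 1] → 54
+2 tail pad (align 8)
size 56, align 8
64 − 56 = 8

8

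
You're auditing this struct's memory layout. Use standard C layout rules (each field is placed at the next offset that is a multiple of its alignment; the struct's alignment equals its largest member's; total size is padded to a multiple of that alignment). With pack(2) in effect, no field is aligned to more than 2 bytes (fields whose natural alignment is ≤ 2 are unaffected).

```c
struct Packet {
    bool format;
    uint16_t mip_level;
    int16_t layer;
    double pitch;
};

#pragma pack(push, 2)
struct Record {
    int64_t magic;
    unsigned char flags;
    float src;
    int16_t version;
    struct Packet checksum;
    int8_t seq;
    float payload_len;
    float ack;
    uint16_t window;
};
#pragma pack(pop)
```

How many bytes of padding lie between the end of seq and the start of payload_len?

1

Packet: format at 0 (size 1, align 1) → ends 1; pad 1 to align 2 for mip_level; mip_level at 2 (size 2, align 2) → ends 4; layer at 4 (size 2, align 2) → ends 6; pad 2 to align 8 for pitch; pitch at 8 (size 8, align 8) → ends 16; total 16 bytes, alignment 8
magic at 0 (size 8, align 2) → ends 8
flags at 8 (size 1, align 1) → ends 9
pad 1 to align 2 for src
src at 10 (size 4, align 2) → ends 14
version at 14 (size 2, align 2) → ends 16
checksum at 16 (size 16, align 2) → ends 32
seq at 32 (size 1, align 1) → ends 33
pad 1 to align 2 for payload_len
payload_len at 34 (size 4, align 2) → ends 38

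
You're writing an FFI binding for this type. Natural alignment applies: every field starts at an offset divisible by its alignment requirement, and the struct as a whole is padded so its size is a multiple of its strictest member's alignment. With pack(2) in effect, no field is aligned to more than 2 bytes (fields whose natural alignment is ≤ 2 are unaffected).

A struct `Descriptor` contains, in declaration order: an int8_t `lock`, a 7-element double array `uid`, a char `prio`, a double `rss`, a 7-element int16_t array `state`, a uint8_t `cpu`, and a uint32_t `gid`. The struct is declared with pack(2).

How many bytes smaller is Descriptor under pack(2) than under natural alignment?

16

natural layout:
  lock at 0 (size 1, align 1) → ends 1
  pad 7 to align 8 for uid
  uid at 8 (size 56, align 8) → ends 64
  prio at 64 (size 1, align 1) → ends 65
  pad 7 to align 8 for rss
  rss at 72 (size 8, align 8) → ends 80
  state at 80 (size 14, align 2) → ends 94
  cpu at 94 (size 1, align 1) → ends 95
  pad 1 to align 4 for gid
  gid at 96 (size 4, align 4) → ends 100
  tail pad 4 to reach multiple of 8
  total 104 bytes, alignment 8
packed(2) layout:
  lock at 0 (size 1, align 1) → ends 1
  pad 1 to align 2 for uid
  uid at 2 (size 56, align 2) → ends 58
  prio at 58 (size 1, align 1) → ends 59
  pad 1 to align 2 for rss
  rss at 60 (size 8, align 2) → ends 68
  state at 68 (size 14, align 2) → ends 82
  cpu at 82 (size 1, align 1) → ends 83
  pad 1 to align 2 for gid
  gid at 84 (size 4, align 2) → ends 88
  total 88 bytes, alignment 2
104 − 88 = 16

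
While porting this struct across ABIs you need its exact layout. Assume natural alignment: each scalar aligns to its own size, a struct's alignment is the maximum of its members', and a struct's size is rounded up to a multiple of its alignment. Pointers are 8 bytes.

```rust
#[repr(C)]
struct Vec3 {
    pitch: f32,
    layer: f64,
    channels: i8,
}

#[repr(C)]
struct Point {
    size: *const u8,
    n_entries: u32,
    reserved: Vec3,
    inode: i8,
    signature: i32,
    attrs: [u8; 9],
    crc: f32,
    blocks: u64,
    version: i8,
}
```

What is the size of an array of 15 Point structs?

1200

Vec3: pitch at 0 (size 4, align 4) → ends 4; pad 4 to align 8 for layer; layer at 8 (size 8, align 8) → ends 16; channels at 16 (size 1, align 1) → ends 17; tail pad 7 to reach multiple of 8; total 24 bytes, alignment 8
size at 0 (size 8, align 8) → ends 8
n_entries at 8 (size 4, align 4) → ends 12
pad 4 to align 8 for reserved
reserved at 16 (size 24, align 8) → ends 40
inode at 40 (size 1, align 1) → ends 41
pad 3 to align 4 for signature
signature at 44 (size 4, align 4) → ends 48
attrs at 48 (size 9, align 1) → ends 57
pad 3 to align 4 for crc
crc at 60 (size 4, align 4) → ends 64
blocks at 64 (size 8, align 8) → ends 72
version at 72 (size 1, align 1) → ends 73
tail pad 7 to reach multiple of 8
total 80 bytes, alignment 8
array of 15: 15 × 80 = 1200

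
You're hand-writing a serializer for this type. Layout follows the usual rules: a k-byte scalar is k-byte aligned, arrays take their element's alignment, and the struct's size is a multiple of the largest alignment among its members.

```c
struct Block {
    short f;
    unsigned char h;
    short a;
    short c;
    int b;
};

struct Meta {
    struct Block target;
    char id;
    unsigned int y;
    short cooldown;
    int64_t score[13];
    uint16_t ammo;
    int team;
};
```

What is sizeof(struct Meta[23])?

3128

Block: 0..2  f  (2B, 2-aligned); 2..3  h  (1B, 1-aligned); 3..4  -- padding (1B); 4..6  a  (2B, 2-aligned); 6..8  c  (2B, 2-aligned); 8..12  b  (4B, 4-aligned); sizeof = 12, alignof = 4
0..12  target  (12B, 4-aligned)
12..13  id  (1B, 1-aligned)
13..16  -- padding (3B)
16..20  y  (4B, 4-aligned)
20..22  cooldown  (2B, 2-aligned)
22..24  -- padding (2B)
24..128  score  (104B, 8-aligned)
128..130  ammo  (2B, 2-aligned)
130..132  -- padding (2B)
132..136  team  (4B, 4-aligned)
sizeof = 136, alignof = 8
array of 23: 23 × 136 = 3128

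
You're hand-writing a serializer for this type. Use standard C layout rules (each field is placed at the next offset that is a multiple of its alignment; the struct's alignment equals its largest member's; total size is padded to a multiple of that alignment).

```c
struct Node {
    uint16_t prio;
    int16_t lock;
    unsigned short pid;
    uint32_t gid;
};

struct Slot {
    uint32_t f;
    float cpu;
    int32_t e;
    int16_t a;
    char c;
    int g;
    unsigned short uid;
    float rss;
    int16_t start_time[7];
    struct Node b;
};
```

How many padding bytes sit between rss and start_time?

Node: 0..2  prio  (2B, 2-aligned); 2..4  lock  (2B, 2-aligned); 4..6  pid  (2B, 2-aligned); 6..8  -- padding (2B); 8..12  gid  (4B, 4-aligned); sizeof = 12, alignof = 4
0..4  f  (4B, 4-aligned)
4..8  cpu  (4B, 4-aligned)
8..12  e  (4B, 4-aligned)
12..14  a  (2B, 2-aligned)
14..15  c  (1B, 1-aligned)
15..16  -- padding (1B)
16..20  g  (4B, 4-aligned)
20..22  uid  (2B, 2-aligned)
22..24  -- padding (2B)
24..28  rss  (4B, 4-aligned)
28..42  start_time  (14B, 2-aligned)

0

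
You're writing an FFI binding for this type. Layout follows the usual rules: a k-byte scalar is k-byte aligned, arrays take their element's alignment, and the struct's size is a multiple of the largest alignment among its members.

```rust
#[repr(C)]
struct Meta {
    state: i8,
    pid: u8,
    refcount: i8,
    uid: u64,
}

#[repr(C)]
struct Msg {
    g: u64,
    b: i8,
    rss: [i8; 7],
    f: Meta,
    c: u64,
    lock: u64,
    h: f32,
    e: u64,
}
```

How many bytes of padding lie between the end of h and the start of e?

Meta: state at 0 (size 1, align 1) → ends 1; pid at 1 (size 1, align 1) → ends 2; refcount at 2 (size 1, align 1) → ends 3; pad 5 to align 8 for uid; uid at 8 (size 8, align 8) → ends 16; total 16 bytes, alignment 8
g at 0 (size 8, align 8) → ends 8
b at 8 (size 1, align 1) → ends 9
rss at 9 (size 7, align 1) → ends 16
f at 16 (size 16, align 8) → ends 32
c at 32 (size 8, align 8) → ends 40
lock at 40 (size 8, align 8) → ends 48
h at 48 (size 4, align 4) → ends 52
pad 4 to align 8 for e
e at 56 (size 8, align 8) → ends 64

4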